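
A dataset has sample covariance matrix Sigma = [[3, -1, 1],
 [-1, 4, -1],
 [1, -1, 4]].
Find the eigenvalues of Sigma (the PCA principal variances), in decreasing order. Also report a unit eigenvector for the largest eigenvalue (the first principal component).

Step 1 — characteristic polynomial p(λ) = det(λI - Sigma) = λ³ - tr·λ² + c_1·λ - det, where tr = trace, c_1 = sum of the principal 2×2 minors, det = det(Sigma):
  tr = 3 + 4 + 4 = 11,
  c_1 = (3·4 - (-1)²) + (3·4 - (1)²) + (4·4 - (-1)²) = 11 + 11 + 15 = 37,
  det = 3·(4·4 - (-1)²) - (-1)·((-1)·4 - (-1)·(1)) + (1)·((-1)·(-1) - 4·(1)) = 3·(15) - (-1)·(-3) + (1)·(-3) = 39.
  So p(λ) = λ³ - 11λ² + 37λ - 39.
Step 2 — look for an integer root (rational root theorem: any rational root is an integer divisor of 39). Testing λ = 3:
  p(3) = 27 - 99 + 111 - 39 = 0  ✓
  Dividing out (λ - 3): p(λ) = (λ - 3)(λ² - 8λ + 13).
Step 3 — remaining eigenvalues from the quadratic λ² - 8λ + 13 = 0:
  Δ = 8² - 4·13 = 64 - 52 = 12,  λ = (8 ± √12)/2 = (8 ± 3.4641)/2 ≈ 5.7321 or 2.2679.
  Sorted: λ_1 = 5.7321,  λ_2 = 3,  λ_3 = 2.2679  (check: sum = 11 = tr ✓).

Step 4 — unit eigenvector for λ_1 ≈ 5.7321: v spans the null space of (Sigma - λ_1 I), whose rows are
  r_1 = (-2.7321, -1, 1),  r_2 = (-1, -1.7321, -1),  r_3 = (1, -1, -1.7321).
  v is orthogonal to every row, so take v ∝ r_1 × r_2 = ((-1)·(-1) - (1)·(-1.7321), (1)·(-1) - (-2.7321)·(-1), (-2.7321)·(-1.7321) - (-1)·(-1)) ≈ (2.7321, -3.7321, 3.7321).
  Let u = (2.7321, -3.7321, 3.7321).
  ||u|| = √((2.7321)² + (-3.7321)² + (3.7321)²) = √(35.3205) ≈ 5.9431,  v_1 = u/||u|| ≈ (0.4597, -0.628, 0.628) (||v_1|| = 1).

λ_1 = 5.7321,  λ_2 = 3,  λ_3 = 2.2679;  v_1 ≈ (0.4597, -0.628, 0.628)


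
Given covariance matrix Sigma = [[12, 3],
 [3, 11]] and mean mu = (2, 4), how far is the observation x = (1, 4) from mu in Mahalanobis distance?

Step 1 — centre the observation: (x - mu) = (-1, 0).

Step 2 — invert Sigma. det(Sigma) = 12·11 - (3)² = 123.
  Sigma^{-1} = (1/det) · [[d, -b], [-b, a]] = [[0.0894, -0.0244],
 [-0.0244, 0.0976]].

Step 3 — form the quadratic (x - mu)^T · Sigma^{-1} · (x - mu):
  Sigma^{-1} · (x - mu) = (-0.0894, 0.0244).
  (x - mu)^T · [Sigma^{-1} · (x - mu)] = (-1)·(-0.0894) + (0)·(0.0244) = 0.0894.

Step 4 — take square root: d = √(0.0894) ≈ 0.299.

d(x, mu) = √(0.0894) ≈ 0.299


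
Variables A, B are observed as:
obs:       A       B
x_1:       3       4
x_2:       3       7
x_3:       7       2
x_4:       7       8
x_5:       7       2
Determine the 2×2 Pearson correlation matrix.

Step 1 — column means:
  mean(A) = (3 + 3 + 7 + 7 + 7) / 5 = 27/5 = 5.4
  mean(B) = (4 + 7 + 2 + 8 + 2) / 5 = 23/5 = 4.6

Step 2 — sample variances and covariances s[i,j] = (1/(n-1)) · Σ_k (x_{k,i} - mean_i) · (x_{k,j} - mean_j), with n-1 = 4:
  s[A,A] = ((-2.4)·(-2.4) + (-2.4)·(-2.4) + (1.6)·(1.6) + (1.6)·(1.6) + (1.6)·(1.6)) / 4 = 19.2/4 = 4.8
  s[A,B] = ((-2.4)·(-0.6) + (-2.4)·(2.4) + (1.6)·(-2.6) + (1.6)·(3.4) + (1.6)·(-2.6)) / 4 = -7.2/4 = -1.8
  s[B,B] = ((-0.6)·(-0.6) + (2.4)·(2.4) + (-2.6)·(-2.6) + (3.4)·(3.4) + (-2.6)·(-2.6)) / 4 = 31.2/4 = 7.8
  Sample standard deviations s_i = √(s[i,i]):
  s(A) = √(4.8) = 2.1909
  s(B) = √(7.8) = 2.7928

Step 3 — r_{ij} = s_{ij} / (s_i · s_j):
  r[A,A] = 1 (diagonal).
  r[A,B] = -1.8 / (2.1909 · 2.7928) = -1.8 / 6.1188 = -0.2942
  r[B,B] = 1 (diagonal).

R is symmetric with unit diagonal. Assembling:

R = [[1, -0.2942],
 [-0.2942, 1]]


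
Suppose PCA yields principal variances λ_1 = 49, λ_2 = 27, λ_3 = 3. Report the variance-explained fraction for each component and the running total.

Step 1 — total variance = trace(Sigma) = Σ λ_i = 49 + 27 + 3 = 79.

Step 2 — fraction explained by component i = λ_i / Σ λ:
  PC1: 49/79 = 0.6203
  PC2: 27/79 = 0.3418
  PC3: 3/79 = 0.038

Step 3 — cumulative fraction after k components = (λ_1 + ... + λ_k) / Σ λ:
  k = 1: 49/79 = 0.6203
  k = 2: (49 + 27)/79 = 76/79 = 0.962
  k = 3: (49 + 27 + 3)/79 = 79/79 = 1

Summary (fraction, with percent):

explained: PC1 0.6203 (62.03%), PC2 0.3418 (34.18%), PC3 0.038 (3.8%);  cumulative: 0.6203, 0.962, 1


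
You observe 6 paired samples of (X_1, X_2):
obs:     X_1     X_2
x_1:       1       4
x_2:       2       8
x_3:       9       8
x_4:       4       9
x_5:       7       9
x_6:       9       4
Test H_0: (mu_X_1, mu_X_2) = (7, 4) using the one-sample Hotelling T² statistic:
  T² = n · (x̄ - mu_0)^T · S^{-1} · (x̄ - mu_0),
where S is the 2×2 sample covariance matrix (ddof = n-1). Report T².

Step 1 — sample mean vector:
  mean(X_1) = (1 + 2 + 9 + 4 + 7 + 9) / 6 = 32/6 = 5.3333
  mean(X_2) = (4 + 8 + 8 + 9 + 9 + 4) / 6 = 42/6 = 7
  x̄ = (5.3333, 7),  deviation x̄ - mu_0 = (5.3333, 7) - (7, 4) = (-1.6667, 3).

Step 2 — sample covariance matrix, S[i,j] = (1/(n-1)) · Σ_k (x_{k,i} - mean_i) · (x_{k,j} - mean_j), divisor n-1 = 5:
  S[X_1,X_1] = ((-4.3333)·(-4.3333) + (-3.3333)·(-3.3333) + (3.6667)·(3.6667) + (-1.3333)·(-1.3333) + (1.6667)·(1.6667) + (3.6667)·(3.6667)) / 5 = 61.3333/5 = 12.2667
  S[X_1,X_2] = ((-4.3333)·(-3) + (-3.3333)·(1) + (3.6667)·(1) + (-1.3333)·(2) + (1.6667)·(2) + (3.6667)·(-3)) / 5 = 3/5 = 0.6
  S[X_2,X_2] = ((-3)·(-3) + (1)·(1) + (1)·(1) + (2)·(2) + (2)·(2) + (-3)·(-3)) / 5 = 28/5 = 5.6
  S = [[12.2667, 0.6],
 [0.6, 5.6]].

Step 3 — invert S. det(S) = 12.2667·5.6 - (0.6)² = 68.3333.
  S^{-1} = (1/det) · [[d, -b], [-b, a]] = [[0.082, -0.0088],
 [-0.0088, 0.1795]].

Step 4 — quadratic form (x̄ - mu_0)^T · S^{-1} · (x̄ - mu_0):
  S^{-1} · (x̄ - mu_0) = (-0.1629, 0.5532),
  (x̄ - mu_0)^T · [...] = (-1.6667)·(-0.1629) + (3)·(0.5532) = 1.9311.

Step 5 — scale by n: T² = 6 · 1.9311 = 11.5863.

T² ≈ 11.5863


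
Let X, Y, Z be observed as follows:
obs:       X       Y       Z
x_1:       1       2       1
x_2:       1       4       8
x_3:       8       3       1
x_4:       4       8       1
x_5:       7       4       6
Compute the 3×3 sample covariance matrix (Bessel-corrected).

Step 1 — column means:
  mean(X) = (1 + 1 + 8 + 4 + 7) / 5 = 21/5 = 4.2
  mean(Y) = (2 + 4 + 3 + 8 + 4) / 5 = 21/5 = 4.2
  mean(Z) = (1 + 8 + 1 + 1 + 6) / 5 = 17/5 = 3.4

Step 2 — sample covariance S[i,j] = (1/(n-1)) · Σ_k (x_{k,i} - mean_i) · (x_{k,j} - mean_j), with n-1 = 4.
  S[X,X] = ((-3.2)·(-3.2) + (-3.2)·(-3.2) + (3.8)·(3.8) + (-0.2)·(-0.2) + (2.8)·(2.8)) / 4 = 42.8/4 = 10.7
  S[X,Y] = ((-3.2)·(-2.2) + (-3.2)·(-0.2) + (3.8)·(-1.2) + (-0.2)·(3.8) + (2.8)·(-0.2)) / 4 = 1.8/4 = 0.45
  S[X,Z] = ((-3.2)·(-2.4) + (-3.2)·(4.6) + (3.8)·(-2.4) + (-0.2)·(-2.4) + (2.8)·(2.6)) / 4 = -8.4/4 = -2.1
  S[Y,Y] = ((-2.2)·(-2.2) + (-0.2)·(-0.2) + (-1.2)·(-1.2) + (3.8)·(3.8) + (-0.2)·(-0.2)) / 4 = 20.8/4 = 5.2
  S[Y,Z] = ((-2.2)·(-2.4) + (-0.2)·(4.6) + (-1.2)·(-2.4) + (3.8)·(-2.4) + (-0.2)·(2.6)) / 4 = -2.4/4 = -0.6
  S[Z,Z] = ((-2.4)·(-2.4) + (4.6)·(4.6) + (-2.4)·(-2.4) + (-2.4)·(-2.4) + (2.6)·(2.6)) / 4 = 45.2/4 = 11.3

S is symmetric (S[j,i] = S[i,j]). Assembling:

S = [[10.7, 0.45, -2.1],
 [0.45, 5.2, -0.6],
 [-2.1, -0.6, 11.3]]


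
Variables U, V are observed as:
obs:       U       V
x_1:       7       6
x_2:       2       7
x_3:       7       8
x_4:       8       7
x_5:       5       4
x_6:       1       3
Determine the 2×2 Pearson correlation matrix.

Step 1 — column means:
  mean(U) = (7 + 2 + 7 + 8 + 5 + 1) / 6 = 30/6 = 5
  mean(V) = (6 + 7 + 8 + 7 + 4 + 3) / 6 = 35/6 = 5.8333

Step 2 — sample variances and covariances s[i,j] = (1/(n-1)) · Σ_k (x_{k,i} - mean_i) · (x_{k,j} - mean_j), with n-1 = 5:
  s[U,U] = ((2)·(2) + (-3)·(-3) + (2)·(2) + (3)·(3) + (0)·(0) + (-4)·(-4)) / 5 = 42/5 = 8.4
  s[U,V] = ((2)·(0.1667) + (-3)·(1.1667) + (2)·(2.1667) + (3)·(1.1667) + (0)·(-1.8333) + (-4)·(-2.8333)) / 5 = 16/5 = 3.2
  s[V,V] = ((0.1667)·(0.1667) + (1.1667)·(1.1667) + (2.1667)·(2.1667) + (1.1667)·(1.1667) + (-1.8333)·(-1.8333) + (-2.8333)·(-2.8333)) / 5 = 18.8333/5 = 3.7667
  Sample standard deviations s_i = √(s[i,i]):
  s(U) = √(8.4) = 2.8983
  s(V) = √(3.7667) = 1.9408

Step 3 — r_{ij} = s_{ij} / (s_i · s_j):
  r[U,U] = 1 (diagonal).
  r[U,V] = 3.2 / (2.8983 · 1.9408) = 3.2 / 5.6249 = 0.5689
  r[V,V] = 1 (diagonal).

R is symmetric with unit diagonal. Assembling:

R = [[1, 0.5689],
 [0.5689, 1]]


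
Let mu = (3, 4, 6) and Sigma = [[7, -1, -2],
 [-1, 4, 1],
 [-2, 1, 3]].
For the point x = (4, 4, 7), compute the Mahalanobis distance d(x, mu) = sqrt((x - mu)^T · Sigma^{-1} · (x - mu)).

Step 1 — centre the observation: (x - mu) = (1, 0, 1).

Step 2 — invert Sigma (cofactor / det for 3×3, or solve directly):
  Sigma^{-1} = [[0.1774, 0.0161, 0.1129],
 [0.0161, 0.2742, -0.0806],
 [0.1129, -0.0806, 0.4355]].

Step 3 — form the quadratic (x - mu)^T · Sigma^{-1} · (x - mu):
  Sigma^{-1} · (x - mu) = (0.2903, -0.0645, 0.5484).
  (x - mu)^T · [Sigma^{-1} · (x - mu)] = (1)·(0.2903) + (0)·(-0.0645) + (1)·(0.5484) = 0.8387.

Step 4 — take square root: d = √(0.8387) ≈ 0.9158.

d(x, mu) = √(0.8387) ≈ 0.9158


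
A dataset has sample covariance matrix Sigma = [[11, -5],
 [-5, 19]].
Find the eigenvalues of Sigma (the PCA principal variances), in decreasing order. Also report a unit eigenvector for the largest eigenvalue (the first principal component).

Step 1 — characteristic polynomial of 2×2 Sigma:
  det(Sigma - λI) = λ² - trace · λ + det = 0.
  trace = 11 + 19 = 30, det = 11·19 - (-5)² = 184.
Step 2 — discriminant:
  Δ = trace² - 4·det = 900 - 736 = 164.
Step 3 — eigenvalues:
  λ = (trace ± √Δ)/2 = (30 ± 12.8062)/2,
  λ_1 = 21.4031,  λ_2 = 8.5969.

Step 4 — unit eigenvector for λ_1: solve (Sigma - λ_1 I)v = 0. First row:
  (11 - 21.4031)·v_x + (-5)·v_y = 0, i.e. (-10.4031)·v_x + (-5)·v_y = 0,
  so v ∝ (b, λ_1 - a) = (-5, 10.4031); multiply by -1 so the first entry is positive: u = (5, -10.4031).
  ||u|| = √((5)² + (-10.4031)²) = √(133.225) ≈ 11.5423,
  v_1 = u/||u|| ≈ (0.4332, -0.9013) (||v_1|| = 1).

λ_1 = 21.4031,  λ_2 = 8.5969;  v_1 ≈ (0.4332, -0.9013)


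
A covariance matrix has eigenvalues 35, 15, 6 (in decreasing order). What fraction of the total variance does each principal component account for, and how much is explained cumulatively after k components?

Step 1 — total variance = trace(Sigma) = Σ λ_i = 35 + 15 + 6 = 56.

Step 2 — fraction explained by component i = λ_i / Σ λ:
  PC1: 35/56 = 0.625
  PC2: 15/56 = 0.2679
  PC3: 6/56 = 0.1071

Step 3 — cumulative fraction after k components = (λ_1 + ... + λ_k) / Σ λ:
  k = 1: 35/56 = 0.625
  k = 2: (35 + 15)/56 = 50/56 = 0.8929
  k = 3: (35 + 15 + 6)/56 = 56/56 = 1

Summary (fraction, with percent):

explained: PC1 0.625 (62.5%), PC2 0.2679 (26.79%), PC3 0.1071 (10.71%);  cumulative: 0.625, 0.8929, 1


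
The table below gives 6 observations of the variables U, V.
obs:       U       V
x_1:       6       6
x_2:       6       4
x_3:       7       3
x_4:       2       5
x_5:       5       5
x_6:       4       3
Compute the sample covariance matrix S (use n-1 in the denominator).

Step 1 — column means:
  mean(U) = (6 + 6 + 7 + 2 + 5 + 4) / 6 = 30/6 = 5
  mean(V) = (6 + 4 + 3 + 5 + 5 + 3) / 6 = 26/6 = 4.3333

Step 2 — sample covariance S[i,j] = (1/(n-1)) · Σ_k (x_{k,i} - mean_i) · (x_{k,j} - mean_j), with n-1 = 5.
  S[U,U] = ((1)·(1) + (1)·(1) + (2)·(2) + (-3)·(-3) + (0)·(0) + (-1)·(-1)) / 5 = 16/5 = 3.2
  S[U,V] = ((1)·(1.6667) + (1)·(-0.3333) + (2)·(-1.3333) + (-3)·(0.6667) + (0)·(0.6667) + (-1)·(-1.3333)) / 5 = -2/5 = -0.4
  S[V,V] = ((1.6667)·(1.6667) + (-0.3333)·(-0.3333) + (-1.3333)·(-1.3333) + (0.6667)·(0.6667) + (0.6667)·(0.6667) + (-1.3333)·(-1.3333)) / 5 = 7.3333/5 = 1.4667

S is symmetric (S[j,i] = S[i,j]). Assembling:

S = [[3.2, -0.4],
 [-0.4, 1.4667]]


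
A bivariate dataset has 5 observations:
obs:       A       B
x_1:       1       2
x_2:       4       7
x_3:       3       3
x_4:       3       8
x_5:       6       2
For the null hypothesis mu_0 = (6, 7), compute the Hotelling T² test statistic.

Step 1 — sample mean vector:
  mean(A) = (1 + 4 + 3 + 3 + 6) / 5 = 17/5 = 3.4
  mean(B) = (2 + 7 + 3 + 8 + 2) / 5 = 22/5 = 4.4
  x̄ = (3.4, 4.4),  deviation x̄ - mu_0 = (3.4, 4.4) - (6, 7) = (-2.6, -2.6).

Step 2 — sample covariance matrix, S[i,j] = (1/(n-1)) · Σ_k (x_{k,i} - mean_i) · (x_{k,j} - mean_j), divisor n-1 = 4:
  S[A,A] = ((-2.4)·(-2.4) + (0.6)·(0.6) + (-0.4)·(-0.4) + (-0.4)·(-0.4) + (2.6)·(2.6)) / 4 = 13.2/4 = 3.3
  S[A,B] = ((-2.4)·(-2.4) + (0.6)·(2.6) + (-0.4)·(-1.4) + (-0.4)·(3.6) + (2.6)·(-2.4)) / 4 = 0.2/4 = 0.05
  S[B,B] = ((-2.4)·(-2.4) + (2.6)·(2.6) + (-1.4)·(-1.4) + (3.6)·(3.6) + (-2.4)·(-2.4)) / 4 = 33.2/4 = 8.3
  S = [[3.3, 0.05],
 [0.05, 8.3]].

Step 3 — invert S. det(S) = 3.3·8.3 - (0.05)² = 27.3875.
  S^{-1} = (1/det) · [[d, -b], [-b, a]] = [[0.3031, -0.0018],
 [-0.0018, 0.1205]].

Step 4 — quadratic form (x̄ - mu_0)^T · S^{-1} · (x̄ - mu_0):
  S^{-1} · (x̄ - mu_0) = (-0.7832, -0.3085),
  (x̄ - mu_0)^T · [...] = (-2.6)·(-0.7832) + (-2.6)·(-0.3085) = 2.8385.

Step 5 — scale by n: T² = 5 · 2.8385 = 14.1926.

T² ≈ 14.1926


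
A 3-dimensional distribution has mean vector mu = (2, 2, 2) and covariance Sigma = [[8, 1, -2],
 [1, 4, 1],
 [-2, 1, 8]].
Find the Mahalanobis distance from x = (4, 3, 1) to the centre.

Step 1 — centre the observation: (x - mu) = (2, 1, -1).

Step 2 — invert Sigma (cofactor / det for 3×3, or solve directly):
  Sigma^{-1} = [[0.1409, -0.0455, 0.0409],
 [-0.0455, 0.2727, -0.0455],
 [0.0409, -0.0455, 0.1409]].

Step 3 — form the quadratic (x - mu)^T · Sigma^{-1} · (x - mu):
  Sigma^{-1} · (x - mu) = (0.1955, 0.2273, -0.1045).
  (x - mu)^T · [Sigma^{-1} · (x - mu)] = (2)·(0.1955) + (1)·(0.2273) + (-1)·(-0.1045) = 0.7227.

Step 4 — take square root: d = √(0.7227) ≈ 0.8501.

d(x, mu) = √(0.7227) ≈ 0.8501


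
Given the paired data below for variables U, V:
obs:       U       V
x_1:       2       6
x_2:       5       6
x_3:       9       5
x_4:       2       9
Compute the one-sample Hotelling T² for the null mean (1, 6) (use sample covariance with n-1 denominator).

Step 1 — sample mean vector:
  mean(U) = (2 + 5 + 9 + 2) / 4 = 18/4 = 4.5
  mean(V) = (6 + 6 + 5 + 9) / 4 = 26/4 = 6.5
  x̄ = (4.5, 6.5),  deviation x̄ - mu_0 = (4.5, 6.5) - (1, 6) = (3.5, 0.5).

Step 2 — sample covariance matrix, S[i,j] = (1/(n-1)) · Σ_k (x_{k,i} - mean_i) · (x_{k,j} - mean_j), divisor n-1 = 3:
  S[U,U] = ((-2.5)·(-2.5) + (0.5)·(0.5) + (4.5)·(4.5) + (-2.5)·(-2.5)) / 3 = 33/3 = 11
  S[U,V] = ((-2.5)·(-0.5) + (0.5)·(-0.5) + (4.5)·(-1.5) + (-2.5)·(2.5)) / 3 = -12/3 = -4
  S[V,V] = ((-0.5)·(-0.5) + (-0.5)·(-0.5) + (-1.5)·(-1.5) + (2.5)·(2.5)) / 3 = 9/3 = 3
  S = [[11, -4],
 [-4, 3]].

Step 3 — invert S. det(S) = 11·3 - (-4)² = 17.
  S^{-1} = (1/det) · [[d, -b], [-b, a]] = [[0.1765, 0.2353],
 [0.2353, 0.6471]].

Step 4 — quadratic form (x̄ - mu_0)^T · S^{-1} · (x̄ - mu_0):
  S^{-1} · (x̄ - mu_0) = (0.7353, 1.1471),
  (x̄ - mu_0)^T · [...] = (3.5)·(0.7353) + (0.5)·(1.1471) = 3.1471.

Step 5 — scale by n: T² = 4 · 3.1471 = 12.5882.

T² ≈ 12.5882


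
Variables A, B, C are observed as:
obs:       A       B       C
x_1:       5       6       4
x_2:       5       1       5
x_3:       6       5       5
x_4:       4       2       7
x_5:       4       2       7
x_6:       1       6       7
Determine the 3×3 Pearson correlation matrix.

Step 1 — column means:
  mean(A) = (5 + 5 + 6 + 4 + 4 + 1) / 6 = 25/6 = 4.1667
  mean(B) = (6 + 1 + 5 + 2 + 2 + 6) / 6 = 22/6 = 3.6667
  mean(C) = (4 + 5 + 5 + 7 + 7 + 7) / 6 = 35/6 = 5.8333

Step 2 — sample variances and covariances s[i,j] = (1/(n-1)) · Σ_k (x_{k,i} - mean_i) · (x_{k,j} - mean_j), with n-1 = 5:
  s[A,A] = ((0.8333)·(0.8333) + (0.8333)·(0.8333) + (1.8333)·(1.8333) + (-0.1667)·(-0.1667) + (-0.1667)·(-0.1667) + (-3.1667)·(-3.1667)) / 5 = 14.8333/5 = 2.9667
  s[A,B] = ((0.8333)·(2.3333) + (0.8333)·(-2.6667) + (1.8333)·(1.3333) + (-0.1667)·(-1.6667) + (-0.1667)·(-1.6667) + (-3.1667)·(2.3333)) / 5 = -4.6667/5 = -0.9333
  s[A,C] = ((0.8333)·(-1.8333) + (0.8333)·(-0.8333) + (1.8333)·(-0.8333) + (-0.1667)·(1.1667) + (-0.1667)·(1.1667) + (-3.1667)·(1.1667)) / 5 = -7.8333/5 = -1.5667
  s[B,B] = ((2.3333)·(2.3333) + (-2.6667)·(-2.6667) + (1.3333)·(1.3333) + (-1.6667)·(-1.6667) + (-1.6667)·(-1.6667) + (2.3333)·(2.3333)) / 5 = 25.3333/5 = 5.0667
  s[B,C] = ((2.3333)·(-1.8333) + (-2.6667)·(-0.8333) + (1.3333)·(-0.8333) + (-1.6667)·(1.1667) + (-1.6667)·(1.1667) + (2.3333)·(1.1667)) / 5 = -4.3333/5 = -0.8667
  s[C,C] = ((-1.8333)·(-1.8333) + (-0.8333)·(-0.8333) + (-0.8333)·(-0.8333) + (1.1667)·(1.1667) + (1.1667)·(1.1667) + (1.1667)·(1.1667)) / 5 = 8.8333/5 = 1.7667
  Sample standard deviations s_i = √(s[i,i]):
  s(A) = √(2.9667) = 1.7224
  s(B) = √(5.0667) = 2.2509
  s(C) = √(1.7667) = 1.3292

Step 3 — r_{ij} = s_{ij} / (s_i · s_j):
  r[A,A] = 1 (diagonal).
  r[A,B] = -0.9333 / (1.7224 · 2.2509) = -0.9333 / 3.877 = -0.2407
  r[A,C] = -1.5667 / (1.7224 · 1.3292) = -1.5667 / 2.2893 = -0.6843
  r[B,B] = 1 (diagonal).
  r[B,C] = -0.8667 / (2.2509 · 1.3292) = -0.8667 / 2.9918 = -0.2897
  r[C,C] = 1 (diagonal).

R is symmetric with unit diagonal. Assembling:

R = [[1, -0.2407, -0.6843],
 [-0.2407, 1, -0.2897],
 [-0.6843, -0.2897, 1]]


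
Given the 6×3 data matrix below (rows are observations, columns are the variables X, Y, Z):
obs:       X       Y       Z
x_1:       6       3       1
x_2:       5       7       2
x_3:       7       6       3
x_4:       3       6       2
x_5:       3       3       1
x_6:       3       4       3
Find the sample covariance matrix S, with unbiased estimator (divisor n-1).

Step 1 — column means:
  mean(X) = (6 + 5 + 7 + 3 + 3 + 3) / 6 = 27/6 = 4.5
  mean(Y) = (3 + 7 + 6 + 6 + 3 + 4) / 6 = 29/6 = 4.8333
  mean(Z) = (1 + 2 + 3 + 2 + 1 + 3) / 6 = 12/6 = 2

Step 2 — sample covariance S[i,j] = (1/(n-1)) · Σ_k (x_{k,i} - mean_i) · (x_{k,j} - mean_j), with n-1 = 5.
  S[X,X] = ((1.5)·(1.5) + (0.5)·(0.5) + (2.5)·(2.5) + (-1.5)·(-1.5) + (-1.5)·(-1.5) + (-1.5)·(-1.5)) / 5 = 15.5/5 = 3.1
  S[X,Y] = ((1.5)·(-1.8333) + (0.5)·(2.1667) + (2.5)·(1.1667) + (-1.5)·(1.1667) + (-1.5)·(-1.8333) + (-1.5)·(-0.8333)) / 5 = 3.5/5 = 0.7
  S[X,Z] = ((1.5)·(-1) + (0.5)·(0) + (2.5)·(1) + (-1.5)·(0) + (-1.5)·(-1) + (-1.5)·(1)) / 5 = 1/5 = 0.2
  S[Y,Y] = ((-1.8333)·(-1.8333) + (2.1667)·(2.1667) + (1.1667)·(1.1667) + (1.1667)·(1.1667) + (-1.8333)·(-1.8333) + (-0.8333)·(-0.8333)) / 5 = 14.8333/5 = 2.9667
  S[Y,Z] = ((-1.8333)·(-1) + (2.1667)·(0) + (1.1667)·(1) + (1.1667)·(0) + (-1.8333)·(-1) + (-0.8333)·(1)) / 5 = 4/5 = 0.8
  S[Z,Z] = ((-1)·(-1) + (0)·(0) + (1)·(1) + (0)·(0) + (-1)·(-1) + (1)·(1)) / 5 = 4/5 = 0.8

S is symmetric (S[j,i] = S[i,j]). Assembling:

S = [[3.1, 0.7, 0.2],
 [0.7, 2.9667, 0.8],
 [0.2, 0.8, 0.8]]


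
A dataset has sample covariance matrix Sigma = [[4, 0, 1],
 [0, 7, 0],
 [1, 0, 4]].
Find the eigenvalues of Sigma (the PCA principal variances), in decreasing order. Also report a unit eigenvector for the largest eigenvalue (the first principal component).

Step 1 — characteristic polynomial p(λ) = det(λI - Sigma) = λ³ - tr·λ² + c_1·λ - det, where tr = trace, c_1 = sum of the principal 2×2 minors, det = det(Sigma):
  tr = 4 + 7 + 4 = 15,
  c_1 = (4·7 - (0)²) + (4·4 - (1)²) + (7·4 - (0)²) = 28 + 15 + 28 = 71,
  det = 4·(7·4 - (0)²) - (0)·((0)·4 - (0)·(1)) + (1)·((0)·(0) - 7·(1)) = 4·(28) - (0)·(0) + (1)·(-7) = 105.
  So p(λ) = λ³ - 15λ² + 71λ - 105.
Step 2 — look for an integer root (rational root theorem: any rational root is an integer divisor of 105). Testing λ = 3:
  p(3) = 27 - 135 + 213 - 105 = 0  ✓
  Dividing out (λ - 3): p(λ) = (λ - 3)(λ² - 12λ + 35).
Step 3 — remaining eigenvalues from the quadratic λ² - 12λ + 35 = 0:
  Δ = 12² - 4·35 = 144 - 140 = 4,  λ = (12 ± √4)/2 = (12 ± 2)/2 = 7 or 5.
  Sorted: λ_1 = 7,  λ_2 = 5,  λ_3 = 3  (check: sum = 15 = tr ✓).

Step 4 — unit eigenvector for λ_1 = 7: v spans the null space of (Sigma - λ_1 I), whose rows are
  r_1 = (-3, 0, 1),  r_2 = (0, 0, 0),  r_3 = (1, 0, -3).
  v is orthogonal to every row, so take v ∝ r_1 × r_3 = ((0)·(-3) - (1)·(0), (1)·(1) - (-3)·(-3), (-3)·(0) - (0)·(1)) = (0, -8, 0).
  Rescale (divide by 8; multiply by -1 so the first nonzero entry is positive): u = (0, 1, 0).
  ||u|| = √((0)² + (1)² + (0)²) = √(1) = 1,  v_1 = u/||u|| ≈ (0, 1, 0) (||v_1|| = 1).

λ_1 = 7,  λ_2 = 5,  λ_3 = 3;  v_1 ≈ (0, 1, 0)


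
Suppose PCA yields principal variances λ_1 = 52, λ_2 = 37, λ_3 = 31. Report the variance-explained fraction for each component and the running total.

Step 1 — total variance = trace(Sigma) = Σ λ_i = 52 + 37 + 31 = 120.

Step 2 — fraction explained by component i = λ_i / Σ λ:
  PC1: 52/120 = 0.4333
  PC2: 37/120 = 0.3083
  PC3: 31/120 = 0.2583

Step 3 — cumulative fraction after k components = (λ_1 + ... + λ_k) / Σ λ:
  k = 1: 52/120 = 0.4333
  k = 2: (52 + 37)/120 = 89/120 = 0.7417
  k = 3: (52 + 37 + 31)/120 = 120/120 = 1

Summary (fraction, with percent):

explained: PC1 0.4333 (43.33%), PC2 0.3083 (30.83%), PC3 0.2583 (25.83%);  cumulative: 0.4333, 0.7417, 1


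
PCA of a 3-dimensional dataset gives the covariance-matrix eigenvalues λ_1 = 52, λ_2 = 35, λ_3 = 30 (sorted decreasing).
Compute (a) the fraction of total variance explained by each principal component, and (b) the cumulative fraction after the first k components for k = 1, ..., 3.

Step 1 — total variance = trace(Sigma) = Σ λ_i = 52 + 35 + 30 = 117.

Step 2 — fraction explained by component i = λ_i / Σ λ:
  PC1: 52/117 = 0.4444
  PC2: 35/117 = 0.2991
  PC3: 30/117 = 0.2564

Step 3 — cumulative fraction after k components = (λ_1 + ... + λ_k) / Σ λ:
  k = 1: 52/117 = 0.4444
  k = 2: (52 + 35)/117 = 87/117 = 0.7436
  k = 3: (52 + 35 + 30)/117 = 117/117 = 1

Summary (fraction, with percent):

explained: PC1 0.4444 (44.44%), PC2 0.2991 (29.91%), PC3 0.2564 (25.64%);  cumulative: 0.4444, 0.7436, 1


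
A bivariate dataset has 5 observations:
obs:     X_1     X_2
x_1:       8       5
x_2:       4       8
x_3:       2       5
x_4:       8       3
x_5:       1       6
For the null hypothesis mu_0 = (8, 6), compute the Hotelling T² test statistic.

Step 1 — sample mean vector:
  mean(X_1) = (8 + 4 + 2 + 8 + 1) / 5 = 23/5 = 4.6
  mean(X_2) = (5 + 8 + 5 + 3 + 6) / 5 = 27/5 = 5.4
  x̄ = (4.6, 5.4),  deviation x̄ - mu_0 = (4.6, 5.4) - (8, 6) = (-3.4, -0.6).

Step 2 — sample covariance matrix, S[i,j] = (1/(n-1)) · Σ_k (x_{k,i} - mean_i) · (x_{k,j} - mean_j), divisor n-1 = 4:
  S[X_1,X_1] = ((3.4)·(3.4) + (-0.6)·(-0.6) + (-2.6)·(-2.6) + (3.4)·(3.4) + (-3.6)·(-3.6)) / 4 = 43.2/4 = 10.8
  S[X_1,X_2] = ((3.4)·(-0.4) + (-0.6)·(2.6) + (-2.6)·(-0.4) + (3.4)·(-2.4) + (-3.6)·(0.6)) / 4 = -12.2/4 = -3.05
  S[X_2,X_2] = ((-0.4)·(-0.4) + (2.6)·(2.6) + (-0.4)·(-0.4) + (-2.4)·(-2.4) + (0.6)·(0.6)) / 4 = 13.2/4 = 3.3
  S = [[10.8, -3.05],
 [-3.05, 3.3]].

Step 3 — invert S. det(S) = 10.8·3.3 - (-3.05)² = 26.3375.
  S^{-1} = (1/det) · [[d, -b], [-b, a]] = [[0.1253, 0.1158],
 [0.1158, 0.4101]].

Step 4 — quadratic form (x̄ - mu_0)^T · S^{-1} · (x̄ - mu_0):
  S^{-1} · (x̄ - mu_0) = (-0.4955, -0.6398),
  (x̄ - mu_0)^T · [...] = (-3.4)·(-0.4955) + (-0.6)·(-0.6398) = 2.0685.

Step 5 — scale by n: T² = 5 · 2.0685 = 10.3427.

T² ≈ 10.3427


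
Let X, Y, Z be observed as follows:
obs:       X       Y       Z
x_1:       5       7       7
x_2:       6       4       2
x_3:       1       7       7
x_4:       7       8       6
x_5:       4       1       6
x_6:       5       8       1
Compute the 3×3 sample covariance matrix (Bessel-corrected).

Step 1 — column means:
  mean(X) = (5 + 6 + 1 + 7 + 4 + 5) / 6 = 28/6 = 4.6667
  mean(Y) = (7 + 4 + 7 + 8 + 1 + 8) / 6 = 35/6 = 5.8333
  mean(Z) = (7 + 2 + 7 + 6 + 6 + 1) / 6 = 29/6 = 4.8333

Step 2 — sample covariance S[i,j] = (1/(n-1)) · Σ_k (x_{k,i} - mean_i) · (x_{k,j} - mean_j), with n-1 = 5.
  S[X,X] = ((0.3333)·(0.3333) + (1.3333)·(1.3333) + (-3.6667)·(-3.6667) + (2.3333)·(2.3333) + (-0.6667)·(-0.6667) + (0.3333)·(0.3333)) / 5 = 21.3333/5 = 4.2667
  S[X,Y] = ((0.3333)·(1.1667) + (1.3333)·(-1.8333) + (-3.6667)·(1.1667) + (2.3333)·(2.1667) + (-0.6667)·(-4.8333) + (0.3333)·(2.1667)) / 5 = 2.6667/5 = 0.5333
  S[X,Z] = ((0.3333)·(2.1667) + (1.3333)·(-2.8333) + (-3.6667)·(2.1667) + (2.3333)·(1.1667) + (-0.6667)·(1.1667) + (0.3333)·(-3.8333)) / 5 = -10.3333/5 = -2.0667
  S[Y,Y] = ((1.1667)·(1.1667) + (-1.8333)·(-1.8333) + (1.1667)·(1.1667) + (2.1667)·(2.1667) + (-4.8333)·(-4.8333) + (2.1667)·(2.1667)) / 5 = 38.8333/5 = 7.7667
  S[Y,Z] = ((1.1667)·(2.1667) + (-1.8333)·(-2.8333) + (1.1667)·(2.1667) + (2.1667)·(1.1667) + (-4.8333)·(1.1667) + (2.1667)·(-3.8333)) / 5 = -1.1667/5 = -0.2333
  S[Z,Z] = ((2.1667)·(2.1667) + (-2.8333)·(-2.8333) + (2.1667)·(2.1667) + (1.1667)·(1.1667) + (1.1667)·(1.1667) + (-3.8333)·(-3.8333)) / 5 = 34.8333/5 = 6.9667

S is symmetric (S[j,i] = S[i,j]). Assembling:

S = [[4.2667, 0.5333, -2.0667],
 [0.5333, 7.7667, -0.2333],
 [-2.0667, -0.2333, 6.9667]]


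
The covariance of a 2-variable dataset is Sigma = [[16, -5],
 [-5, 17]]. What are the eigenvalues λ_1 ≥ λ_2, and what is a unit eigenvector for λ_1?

Step 1 — characteristic polynomial of 2×2 Sigma:
  det(Sigma - λI) = λ² - trace · λ + det = 0.
  trace = 16 + 17 = 33, det = 16·17 - (-5)² = 247.
Step 2 — discriminant:
  Δ = trace² - 4·det = 1089 - 988 = 101.
Step 3 — eigenvalues:
  λ = (trace ± √Δ)/2 = (33 ± 10.0499)/2,
  λ_1 = 21.5249,  λ_2 = 11.4751.

Step 4 — unit eigenvector for λ_1: solve (Sigma - λ_1 I)v = 0. First row:
  (16 - 21.5249)·v_x + (-5)·v_y = 0, i.e. (-5.5249)·v_x + (-5)·v_y = 0,
  so v ∝ (b, λ_1 - a) = (-5, 5.5249); multiply by -1 so the first entry is positive: u = (5, -5.5249).
  ||u|| = √((5)² + (-5.5249)²) = √(55.5249) ≈ 7.4515,
  v_1 = u/||u|| ≈ (0.671, -0.7415) (||v_1|| = 1).

λ_1 = 21.5249,  λ_2 = 11.4751;  v_1 ≈ (0.671, -0.7415)


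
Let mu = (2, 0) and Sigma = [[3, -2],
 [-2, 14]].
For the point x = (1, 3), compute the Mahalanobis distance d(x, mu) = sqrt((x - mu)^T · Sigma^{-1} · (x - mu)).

Step 1 — centre the observation: (x - mu) = (-1, 3).

Step 2 — invert Sigma. det(Sigma) = 3·14 - (-2)² = 38.
  Sigma^{-1} = (1/det) · [[d, -b], [-b, a]] = [[0.3684, 0.0526],
 [0.0526, 0.0789]].

Step 3 — form the quadratic (x - mu)^T · Sigma^{-1} · (x - mu):
  Sigma^{-1} · (x - mu) = (-0.2105, 0.1842).
  (x - mu)^T · [Sigma^{-1} · (x - mu)] = (-1)·(-0.2105) + (3)·(0.1842) = 0.7632.

Step 4 — take square root: d = √(0.7632) ≈ 0.8736.

d(x, mu) = √(0.7632) ≈ 0.8736


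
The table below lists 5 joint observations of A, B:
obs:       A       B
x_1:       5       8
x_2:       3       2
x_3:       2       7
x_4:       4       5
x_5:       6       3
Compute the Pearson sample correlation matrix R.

Step 1 — column means:
  mean(A) = (5 + 3 + 2 + 4 + 6) / 5 = 20/5 = 4
  mean(B) = (8 + 2 + 7 + 5 + 3) / 5 = 25/5 = 5

Step 2 — sample variances and covariances s[i,j] = (1/(n-1)) · Σ_k (x_{k,i} - mean_i) · (x_{k,j} - mean_j), with n-1 = 4:
  s[A,A] = ((1)·(1) + (-1)·(-1) + (-2)·(-2) + (0)·(0) + (2)·(2)) / 4 = 10/4 = 2.5
  s[A,B] = ((1)·(3) + (-1)·(-3) + (-2)·(2) + (0)·(0) + (2)·(-2)) / 4 = -2/4 = -0.5
  s[B,B] = ((3)·(3) + (-3)·(-3) + (2)·(2) + (0)·(0) + (-2)·(-2)) / 4 = 26/4 = 6.5
  Sample standard deviations s_i = √(s[i,i]):
  s(A) = √(2.5) = 1.5811
  s(B) = √(6.5) = 2.5495

Step 3 — r_{ij} = s_{ij} / (s_i · s_j):
  r[A,A] = 1 (diagonal).
  r[A,B] = -0.5 / (1.5811 · 2.5495) = -0.5 / 4.0311 = -0.124
  r[B,B] = 1 (diagonal).

R is symmetric with unit diagonal. Assembling:

R = [[1, -0.124],
 [-0.124, 1]]


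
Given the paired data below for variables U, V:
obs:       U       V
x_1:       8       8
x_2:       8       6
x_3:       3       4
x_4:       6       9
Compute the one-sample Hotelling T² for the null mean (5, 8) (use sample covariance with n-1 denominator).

Step 1 — sample mean vector:
  mean(U) = (8 + 8 + 3 + 6) / 4 = 25/4 = 6.25
  mean(V) = (8 + 6 + 4 + 9) / 4 = 27/4 = 6.75
  x̄ = (6.25, 6.75),  deviation x̄ - mu_0 = (6.25, 6.75) - (5, 8) = (1.25, -1.25).

Step 2 — sample covariance matrix, S[i,j] = (1/(n-1)) · Σ_k (x_{k,i} - mean_i) · (x_{k,j} - mean_j), divisor n-1 = 3:
  S[U,U] = ((1.75)·(1.75) + (1.75)·(1.75) + (-3.25)·(-3.25) + (-0.25)·(-0.25)) / 3 = 16.75/3 = 5.5833
  S[U,V] = ((1.75)·(1.25) + (1.75)·(-0.75) + (-3.25)·(-2.75) + (-0.25)·(2.25)) / 3 = 9.25/3 = 3.0833
  S[V,V] = ((1.25)·(1.25) + (-0.75)·(-0.75) + (-2.75)·(-2.75) + (2.25)·(2.25)) / 3 = 14.75/3 = 4.9167
  S = [[5.5833, 3.0833],
 [3.0833, 4.9167]].

Step 3 — invert S. det(S) = 5.5833·4.9167 - (3.0833)² = 17.9444.
  S^{-1} = (1/det) · [[d, -b], [-b, a]] = [[0.274, -0.1718],
 [-0.1718, 0.3111]].

Step 4 — quadratic form (x̄ - mu_0)^T · S^{-1} · (x̄ - mu_0):
  S^{-1} · (x̄ - mu_0) = (0.5573, -0.6037),
  (x̄ - mu_0)^T · [...] = (1.25)·(0.5573) + (-1.25)·(-0.6037) = 1.4512.

Step 5 — scale by n: T² = 4 · 1.4512 = 5.805.

T² ≈ 5.805


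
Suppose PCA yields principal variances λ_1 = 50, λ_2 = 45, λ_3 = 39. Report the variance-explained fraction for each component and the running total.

Step 1 — total variance = trace(Sigma) = Σ λ_i = 50 + 45 + 39 = 134.

Step 2 — fraction explained by component i = λ_i / Σ λ:
  PC1: 50/134 = 0.3731
  PC2: 45/134 = 0.3358
  PC3: 39/134 = 0.291

Step 3 — cumulative fraction after k components = (λ_1 + ... + λ_k) / Σ λ:
  k = 1: 50/134 = 0.3731
  k = 2: (50 + 45)/134 = 95/134 = 0.709
  k = 3: (50 + 45 + 39)/134 = 134/134 = 1

Summary (fraction, with percent):

explained: PC1 0.3731 (37.31%), PC2 0.3358 (33.58%), PC3 0.291 (29.1%);  cumulative: 0.3731, 0.709, 1


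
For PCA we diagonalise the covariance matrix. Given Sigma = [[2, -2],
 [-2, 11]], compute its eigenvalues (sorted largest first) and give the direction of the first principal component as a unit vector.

Step 1 — characteristic polynomial of 2×2 Sigma:
  det(Sigma - λI) = λ² - trace · λ + det = 0.
  trace = 2 + 11 = 13, det = 2·11 - (-2)² = 18.
Step 2 — discriminant:
  Δ = trace² - 4·det = 169 - 72 = 97.
Step 3 — eigenvalues:
  λ = (trace ± √Δ)/2 = (13 ± 9.8489)/2,
  λ_1 = 11.4244,  λ_2 = 1.5756.

Step 4 — unit eigenvector for λ_1: solve (Sigma - λ_1 I)v = 0. First row:
  (2 - 11.4244)·v_x + (-2)·v_y = 0, i.e. (-9.4244)·v_x + (-2)·v_y = 0,
  so v ∝ (b, λ_1 - a) = (-2, 9.4244); multiply by -1 so the first entry is positive: u = (2, -9.4244).
  ||u|| = √((2)² + (-9.4244)²) = √(92.8199) ≈ 9.6343,
  v_1 = u/||u|| ≈ (0.2076, -0.9782) (||v_1|| = 1).

λ_1 = 11.4244,  λ_2 = 1.5756;  v_1 ≈ (0.2076, -0.9782)


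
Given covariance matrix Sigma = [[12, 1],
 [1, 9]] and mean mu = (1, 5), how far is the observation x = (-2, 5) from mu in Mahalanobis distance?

Step 1 — centre the observation: (x - mu) = (-3, 0).

Step 2 — invert Sigma. det(Sigma) = 12·9 - (1)² = 107.
  Sigma^{-1} = (1/det) · [[d, -b], [-b, a]] = [[0.0841, -0.0093],
 [-0.0093, 0.1121]].

Step 3 — form the quadratic (x - mu)^T · Sigma^{-1} · (x - mu):
  Sigma^{-1} · (x - mu) = (-0.2523, 0.028).
  (x - mu)^T · [Sigma^{-1} · (x - mu)] = (-3)·(-0.2523) + (0)·(0.028) = 0.757.

Step 4 — take square root: d = √(0.757) ≈ 0.8701.

d(x, mu) = √(0.757) ≈ 0.8701


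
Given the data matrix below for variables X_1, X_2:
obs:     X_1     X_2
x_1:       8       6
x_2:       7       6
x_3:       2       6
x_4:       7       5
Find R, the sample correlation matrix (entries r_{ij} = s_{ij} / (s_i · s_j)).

Step 1 — column means:
  mean(X_1) = (8 + 7 + 2 + 7) / 4 = 24/4 = 6
  mean(X_2) = (6 + 6 + 6 + 5) / 4 = 23/4 = 5.75

Step 2 — sample variances and covariances s[i,j] = (1/(n-1)) · Σ_k (x_{k,i} - mean_i) · (x_{k,j} - mean_j), with n-1 = 3:
  s[X_1,X_1] = ((2)·(2) + (1)·(1) + (-4)·(-4) + (1)·(1)) / 3 = 22/3 = 7.3333
  s[X_1,X_2] = ((2)·(0.25) + (1)·(0.25) + (-4)·(0.25) + (1)·(-0.75)) / 3 = -1/3 = -0.3333
  s[X_2,X_2] = ((0.25)·(0.25) + (0.25)·(0.25) + (0.25)·(0.25) + (-0.75)·(-0.75)) / 3 = 0.75/3 = 0.25
  Sample standard deviations s_i = √(s[i,i]):
  s(X_1) = √(7.3333) = 2.708
  s(X_2) = √(0.25) = 0.5

Step 3 — r_{ij} = s_{ij} / (s_i · s_j):
  r[X_1,X_1] = 1 (diagonal).
  r[X_1,X_2] = -0.3333 / (2.708 · 0.5) = -0.3333 / 1.354 = -0.2462
  r[X_2,X_2] = 1 (diagonal).

R is symmetric with unit diagonal. Assembling:

R = [[1, -0.2462],
 [-0.2462, 1]]


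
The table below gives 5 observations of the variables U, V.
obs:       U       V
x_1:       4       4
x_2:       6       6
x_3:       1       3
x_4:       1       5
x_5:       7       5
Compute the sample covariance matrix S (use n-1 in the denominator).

Step 1 — column means:
  mean(U) = (4 + 6 + 1 + 1 + 7) / 5 = 19/5 = 3.8
  mean(V) = (4 + 6 + 3 + 5 + 5) / 5 = 23/5 = 4.6

Step 2 — sample covariance S[i,j] = (1/(n-1)) · Σ_k (x_{k,i} - mean_i) · (x_{k,j} - mean_j), with n-1 = 4.
  S[U,U] = ((0.2)·(0.2) + (2.2)·(2.2) + (-2.8)·(-2.8) + (-2.8)·(-2.8) + (3.2)·(3.2)) / 4 = 30.8/4 = 7.7
  S[U,V] = ((0.2)·(-0.6) + (2.2)·(1.4) + (-2.8)·(-1.6) + (-2.8)·(0.4) + (3.2)·(0.4)) / 4 = 7.6/4 = 1.9
  S[V,V] = ((-0.6)·(-0.6) + (1.4)·(1.4) + (-1.6)·(-1.6) + (0.4)·(0.4) + (0.4)·(0.4)) / 4 = 5.2/4 = 1.3

S is symmetric (S[j,i] = S[i,j]). Assembling:

S = [[7.7, 1.9],
 [1.9, 1.3]]


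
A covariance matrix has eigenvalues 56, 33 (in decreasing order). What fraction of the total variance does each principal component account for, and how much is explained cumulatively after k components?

Step 1 — total variance = trace(Sigma) = Σ λ_i = 56 + 33 = 89.

Step 2 — fraction explained by component i = λ_i / Σ λ:
  PC1: 56/89 = 0.6292
  PC2: 33/89 = 0.3708

Step 3 — cumulative fraction after k components = (λ_1 + ... + λ_k) / Σ λ:
  k = 1: 56/89 = 0.6292
  k = 2: (56 + 33)/89 = 89/89 = 1

Summary (fraction, with percent):

explained: PC1 0.6292 (62.92%), PC2 0.3708 (37.08%);  cumulative: 0.6292, 1


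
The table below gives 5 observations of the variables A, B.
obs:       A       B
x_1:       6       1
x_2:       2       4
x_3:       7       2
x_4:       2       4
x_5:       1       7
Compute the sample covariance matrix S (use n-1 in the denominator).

Step 1 — column means:
  mean(A) = (6 + 2 + 7 + 2 + 1) / 5 = 18/5 = 3.6
  mean(B) = (1 + 4 + 2 + 4 + 7) / 5 = 18/5 = 3.6

Step 2 — sample covariance S[i,j] = (1/(n-1)) · Σ_k (x_{k,i} - mean_i) · (x_{k,j} - mean_j), with n-1 = 4.
  S[A,A] = ((2.4)·(2.4) + (-1.6)·(-1.6) + (3.4)·(3.4) + (-1.6)·(-1.6) + (-2.6)·(-2.6)) / 4 = 29.2/4 = 7.3
  S[A,B] = ((2.4)·(-2.6) + (-1.6)·(0.4) + (3.4)·(-1.6) + (-1.6)·(0.4) + (-2.6)·(3.4)) / 4 = -21.8/4 = -5.45
  S[B,B] = ((-2.6)·(-2.6) + (0.4)·(0.4) + (-1.6)·(-1.6) + (0.4)·(0.4) + (3.4)·(3.4)) / 4 = 21.2/4 = 5.3

S is symmetric (S[j,i] = S[i,j]). Assembling:

S = [[7.3, -5.45],
 [-5.45, 5.3]]


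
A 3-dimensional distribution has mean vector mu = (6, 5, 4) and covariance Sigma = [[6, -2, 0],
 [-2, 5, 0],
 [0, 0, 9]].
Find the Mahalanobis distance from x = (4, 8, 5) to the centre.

Step 1 — centre the observation: (x - mu) = (-2, 3, 1).

Step 2 — invert Sigma (cofactor / det for 3×3, or solve directly):
  Sigma^{-1} = [[0.1923, 0.0769, 0],
 [0.0769, 0.2308, 0],
 [0, 0, 0.1111]].

Step 3 — form the quadratic (x - mu)^T · Sigma^{-1} · (x - mu):
  Sigma^{-1} · (x - mu) = (-0.1538, 0.5385, 0.1111).
  (x - mu)^T · [Sigma^{-1} · (x - mu)] = (-2)·(-0.1538) + (3)·(0.5385) + (1)·(0.1111) = 2.0342.

Step 4 — take square root: d = √(2.0342) ≈ 1.4262.

d(x, mu) = √(2.0342) ≈ 1.4262


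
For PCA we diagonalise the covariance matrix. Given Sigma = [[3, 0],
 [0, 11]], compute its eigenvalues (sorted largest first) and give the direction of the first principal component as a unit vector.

Step 1 — characteristic polynomial of 2×2 Sigma:
  det(Sigma - λI) = λ² - trace · λ + det = 0.
  trace = 3 + 11 = 14, det = 3·11 - (0)² = 33.
Step 2 — discriminant:
  Δ = trace² - 4·det = 196 - 132 = 64.
Step 3 — eigenvalues:
  λ = (trace ± √Δ)/2 = (14 ± 8)/2,
  λ_1 = 11,  λ_2 = 3.

Step 4 — unit eigenvector for λ_1: Sigma is diagonal, so its eigenvectors are the coordinate axes. λ_1 = 11 is the diagonal entry on the second coordinate axis, hence
  v_1 = (0, 1) (||v_1|| = 1).

λ_1 = 11,  λ_2 = 3;  v_1 ≈ (0, 1)


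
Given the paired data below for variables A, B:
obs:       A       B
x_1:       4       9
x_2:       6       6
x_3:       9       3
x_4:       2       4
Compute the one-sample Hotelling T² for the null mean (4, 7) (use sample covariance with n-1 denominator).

Step 1 — sample mean vector:
  mean(A) = (4 + 6 + 9 + 2) / 4 = 21/4 = 5.25
  mean(B) = (9 + 6 + 3 + 4) / 4 = 22/4 = 5.5
  x̄ = (5.25, 5.5),  deviation x̄ - mu_0 = (5.25, 5.5) - (4, 7) = (1.25, -1.5).

Step 2 — sample covariance matrix, S[i,j] = (1/(n-1)) · Σ_k (x_{k,i} - mean_i) · (x_{k,j} - mean_j), divisor n-1 = 3:
  S[A,A] = ((-1.25)·(-1.25) + (0.75)·(0.75) + (3.75)·(3.75) + (-3.25)·(-3.25)) / 3 = 26.75/3 = 8.9167
  S[A,B] = ((-1.25)·(3.5) + (0.75)·(0.5) + (3.75)·(-2.5) + (-3.25)·(-1.5)) / 3 = -8.5/3 = -2.8333
  S[B,B] = ((3.5)·(3.5) + (0.5)·(0.5) + (-2.5)·(-2.5) + (-1.5)·(-1.5)) / 3 = 21/3 = 7
  S = [[8.9167, -2.8333],
 [-2.8333, 7]].

Step 3 — invert S. det(S) = 8.9167·7 - (-2.8333)² = 54.3889.
  S^{-1} = (1/det) · [[d, -b], [-b, a]] = [[0.1287, 0.0521],
 [0.0521, 0.1639]].

Step 4 — quadratic form (x̄ - mu_0)^T · S^{-1} · (x̄ - mu_0):
  S^{-1} · (x̄ - mu_0) = (0.0827, -0.1808),
  (x̄ - mu_0)^T · [...] = (1.25)·(0.0827) + (-1.5)·(-0.1808) = 0.3746.

Step 5 — scale by n: T² = 4 · 0.3746 = 1.4985.

T² ≈ 1.4985


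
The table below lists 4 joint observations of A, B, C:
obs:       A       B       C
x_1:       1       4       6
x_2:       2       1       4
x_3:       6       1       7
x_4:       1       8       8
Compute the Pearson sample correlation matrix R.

Step 1 — column means:
  mean(A) = (1 + 2 + 6 + 1) / 4 = 10/4 = 2.5
  mean(B) = (4 + 1 + 1 + 8) / 4 = 14/4 = 3.5
  mean(C) = (6 + 4 + 7 + 8) / 4 = 25/4 = 6.25

Step 2 — sample variances and covariances s[i,j] = (1/(n-1)) · Σ_k (x_{k,i} - mean_i) · (x_{k,j} - mean_j), with n-1 = 3:
  s[A,A] = ((-1.5)·(-1.5) + (-0.5)·(-0.5) + (3.5)·(3.5) + (-1.5)·(-1.5)) / 3 = 17/3 = 5.6667
  s[A,B] = ((-1.5)·(0.5) + (-0.5)·(-2.5) + (3.5)·(-2.5) + (-1.5)·(4.5)) / 3 = -15/3 = -5
  s[A,C] = ((-1.5)·(-0.25) + (-0.5)·(-2.25) + (3.5)·(0.75) + (-1.5)·(1.75)) / 3 = 1.5/3 = 0.5
  s[B,B] = ((0.5)·(0.5) + (-2.5)·(-2.5) + (-2.5)·(-2.5) + (4.5)·(4.5)) / 3 = 33/3 = 11
  s[B,C] = ((0.5)·(-0.25) + (-2.5)·(-2.25) + (-2.5)·(0.75) + (4.5)·(1.75)) / 3 = 11.5/3 = 3.8333
  s[C,C] = ((-0.25)·(-0.25) + (-2.25)·(-2.25) + (0.75)·(0.75) + (1.75)·(1.75)) / 3 = 8.75/3 = 2.9167
  Sample standard deviations s_i = √(s[i,i]):
  s(A) = √(5.6667) = 2.3805
  s(B) = √(11) = 3.3166
  s(C) = √(2.9167) = 1.7078

Step 3 — r_{ij} = s_{ij} / (s_i · s_j):
  r[A,A] = 1 (diagonal).
  r[A,B] = -5 / (2.3805 · 3.3166) = -5 / 7.8951 = -0.6333
  r[A,C] = 0.5 / (2.3805 · 1.7078) = 0.5 / 4.0654 = 0.123
  r[B,B] = 1 (diagonal).
  r[B,C] = 3.8333 / (3.3166 · 1.7078) = 3.8333 / 5.6642 = 0.6768
  r[C,C] = 1 (diagonal).

R is symmetric with unit diagonal. Assembling:

R = [[1, -0.6333, 0.123],
 [-0.6333, 1, 0.6768],
 [0.123, 0.6768, 1]]


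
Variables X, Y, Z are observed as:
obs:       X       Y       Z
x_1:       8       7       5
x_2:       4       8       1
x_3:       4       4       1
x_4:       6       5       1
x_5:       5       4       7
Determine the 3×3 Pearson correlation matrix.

Step 1 — column means:
  mean(X) = (8 + 4 + 4 + 6 + 5) / 5 = 27/5 = 5.4
  mean(Y) = (7 + 8 + 4 + 5 + 4) / 5 = 28/5 = 5.6
  mean(Z) = (5 + 1 + 1 + 1 + 7) / 5 = 15/5 = 3

Step 2 — sample variances and covariances s[i,j] = (1/(n-1)) · Σ_k (x_{k,i} - mean_i) · (x_{k,j} - mean_j), with n-1 = 4:
  s[X,X] = ((2.6)·(2.6) + (-1.4)·(-1.4) + (-1.4)·(-1.4) + (0.6)·(0.6) + (-0.4)·(-0.4)) / 4 = 11.2/4 = 2.8
  s[X,Y] = ((2.6)·(1.4) + (-1.4)·(2.4) + (-1.4)·(-1.6) + (0.6)·(-0.6) + (-0.4)·(-1.6)) / 4 = 2.8/4 = 0.7
  s[X,Z] = ((2.6)·(2) + (-1.4)·(-2) + (-1.4)·(-2) + (0.6)·(-2) + (-0.4)·(4)) / 4 = 8/4 = 2
  s[Y,Y] = ((1.4)·(1.4) + (2.4)·(2.4) + (-1.6)·(-1.6) + (-0.6)·(-0.6) + (-1.6)·(-1.6)) / 4 = 13.2/4 = 3.3
  s[Y,Z] = ((1.4)·(2) + (2.4)·(-2) + (-1.6)·(-2) + (-0.6)·(-2) + (-1.6)·(4)) / 4 = -4/4 = -1
  s[Z,Z] = ((2)·(2) + (-2)·(-2) + (-2)·(-2) + (-2)·(-2) + (4)·(4)) / 4 = 32/4 = 8
  Sample standard deviations s_i = √(s[i,i]):
  s(X) = √(2.8) = 1.6733
  s(Y) = √(3.3) = 1.8166
  s(Z) = √(8) = 2.8284

Step 3 — r_{ij} = s_{ij} / (s_i · s_j):
  r[X,X] = 1 (diagonal).
  r[X,Y] = 0.7 / (1.6733 · 1.8166) = 0.7 / 3.0397 = 0.2303
  r[X,Z] = 2 / (1.6733 · 2.8284) = 2 / 4.7329 = 0.4226
  r[Y,Y] = 1 (diagonal).
  r[Y,Z] = -1 / (1.8166 · 2.8284) = -1 / 5.1381 = -0.1946
  r[Z,Z] = 1 (diagonal).

R is symmetric with unit diagonal. Assembling:

R = [[1, 0.2303, 0.4226],
 [0.2303, 1, -0.1946],
 [0.4226, -0.1946, 1]]
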